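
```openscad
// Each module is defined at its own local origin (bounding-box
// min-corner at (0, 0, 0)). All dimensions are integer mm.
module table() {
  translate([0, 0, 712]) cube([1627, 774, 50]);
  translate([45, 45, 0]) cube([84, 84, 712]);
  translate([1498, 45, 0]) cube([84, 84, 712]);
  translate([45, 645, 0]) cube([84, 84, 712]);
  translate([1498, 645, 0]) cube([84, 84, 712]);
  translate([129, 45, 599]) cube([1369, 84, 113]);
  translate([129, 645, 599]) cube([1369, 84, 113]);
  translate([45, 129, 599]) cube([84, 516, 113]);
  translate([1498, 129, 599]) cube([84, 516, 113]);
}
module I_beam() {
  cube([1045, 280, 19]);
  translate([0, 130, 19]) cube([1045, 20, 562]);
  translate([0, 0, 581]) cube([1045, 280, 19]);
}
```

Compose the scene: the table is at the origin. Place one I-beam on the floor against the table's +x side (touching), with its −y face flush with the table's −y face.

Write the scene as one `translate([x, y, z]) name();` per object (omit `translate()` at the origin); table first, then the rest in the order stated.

table();
translate([1627, 0, 0]) I_beam();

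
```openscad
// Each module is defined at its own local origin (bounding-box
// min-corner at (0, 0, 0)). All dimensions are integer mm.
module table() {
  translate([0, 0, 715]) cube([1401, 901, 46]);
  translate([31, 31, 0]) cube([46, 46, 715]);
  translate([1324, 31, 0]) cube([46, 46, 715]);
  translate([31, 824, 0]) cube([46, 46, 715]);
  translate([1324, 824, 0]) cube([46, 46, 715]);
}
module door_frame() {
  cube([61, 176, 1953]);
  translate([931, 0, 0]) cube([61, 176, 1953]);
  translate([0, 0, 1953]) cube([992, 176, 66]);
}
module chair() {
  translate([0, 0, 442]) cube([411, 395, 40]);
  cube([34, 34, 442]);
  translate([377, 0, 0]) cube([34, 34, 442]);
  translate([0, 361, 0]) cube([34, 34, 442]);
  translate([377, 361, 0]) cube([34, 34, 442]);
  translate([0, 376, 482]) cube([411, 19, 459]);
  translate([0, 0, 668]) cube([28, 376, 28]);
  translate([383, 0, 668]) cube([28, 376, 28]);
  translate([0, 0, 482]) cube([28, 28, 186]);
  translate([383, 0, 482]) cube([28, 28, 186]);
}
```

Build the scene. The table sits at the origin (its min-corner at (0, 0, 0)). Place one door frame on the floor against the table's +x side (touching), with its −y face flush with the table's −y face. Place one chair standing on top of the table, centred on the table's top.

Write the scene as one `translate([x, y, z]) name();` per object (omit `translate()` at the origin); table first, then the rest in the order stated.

table();
translate([1401, 0, 0]) door_frame();
translate([495, 253, 761]) chair();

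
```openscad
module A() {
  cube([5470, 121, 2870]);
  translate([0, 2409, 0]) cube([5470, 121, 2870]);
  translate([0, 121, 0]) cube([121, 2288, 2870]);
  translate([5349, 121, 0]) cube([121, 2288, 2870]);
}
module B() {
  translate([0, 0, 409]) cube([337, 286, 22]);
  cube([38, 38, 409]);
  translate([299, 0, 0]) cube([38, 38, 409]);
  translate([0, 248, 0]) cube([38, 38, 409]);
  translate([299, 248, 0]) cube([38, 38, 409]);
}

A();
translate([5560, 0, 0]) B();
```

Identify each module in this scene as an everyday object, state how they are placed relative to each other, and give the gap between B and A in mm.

A is a house frame. B is a stool. The stool is on the floor beside the house frame on its +x side. The gap between the stool and the house frame is 90 mm.

The stool's nearest face is 90 mm from the house frame's +x face.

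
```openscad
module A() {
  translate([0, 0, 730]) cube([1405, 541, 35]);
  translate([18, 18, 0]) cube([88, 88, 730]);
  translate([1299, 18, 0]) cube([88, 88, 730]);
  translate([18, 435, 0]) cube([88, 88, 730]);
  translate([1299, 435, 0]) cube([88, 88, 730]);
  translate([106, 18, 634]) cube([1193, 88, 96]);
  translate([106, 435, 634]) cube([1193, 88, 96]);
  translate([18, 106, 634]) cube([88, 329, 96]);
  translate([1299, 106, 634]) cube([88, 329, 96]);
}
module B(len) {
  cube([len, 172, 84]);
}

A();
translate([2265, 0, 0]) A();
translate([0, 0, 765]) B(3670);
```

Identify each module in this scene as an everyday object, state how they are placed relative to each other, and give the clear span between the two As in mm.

A is a table. B is a beam. A beam spans the tops of two tables. The clear span between the two tables is 860 mm.

Second table starts at x = 2265; first ends at x = 1405; clear span = 2265 − 1405 = 860 mm.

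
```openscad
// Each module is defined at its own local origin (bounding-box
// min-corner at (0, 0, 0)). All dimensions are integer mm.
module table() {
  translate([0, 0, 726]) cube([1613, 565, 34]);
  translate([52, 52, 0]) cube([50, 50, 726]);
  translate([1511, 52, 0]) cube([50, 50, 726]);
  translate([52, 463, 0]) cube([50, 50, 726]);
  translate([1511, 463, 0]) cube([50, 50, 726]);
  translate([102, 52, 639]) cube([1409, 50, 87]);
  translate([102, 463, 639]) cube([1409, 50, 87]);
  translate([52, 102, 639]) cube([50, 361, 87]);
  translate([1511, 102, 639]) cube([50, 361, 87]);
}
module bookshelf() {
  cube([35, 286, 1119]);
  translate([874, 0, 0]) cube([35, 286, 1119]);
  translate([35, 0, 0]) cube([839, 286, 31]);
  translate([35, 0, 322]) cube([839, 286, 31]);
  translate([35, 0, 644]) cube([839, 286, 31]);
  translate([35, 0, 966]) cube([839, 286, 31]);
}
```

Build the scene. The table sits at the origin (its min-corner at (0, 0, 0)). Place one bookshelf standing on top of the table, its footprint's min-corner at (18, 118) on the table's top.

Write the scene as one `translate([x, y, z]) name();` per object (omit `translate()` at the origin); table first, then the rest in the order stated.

table();
translate([18, 118, 760]) bookshelf();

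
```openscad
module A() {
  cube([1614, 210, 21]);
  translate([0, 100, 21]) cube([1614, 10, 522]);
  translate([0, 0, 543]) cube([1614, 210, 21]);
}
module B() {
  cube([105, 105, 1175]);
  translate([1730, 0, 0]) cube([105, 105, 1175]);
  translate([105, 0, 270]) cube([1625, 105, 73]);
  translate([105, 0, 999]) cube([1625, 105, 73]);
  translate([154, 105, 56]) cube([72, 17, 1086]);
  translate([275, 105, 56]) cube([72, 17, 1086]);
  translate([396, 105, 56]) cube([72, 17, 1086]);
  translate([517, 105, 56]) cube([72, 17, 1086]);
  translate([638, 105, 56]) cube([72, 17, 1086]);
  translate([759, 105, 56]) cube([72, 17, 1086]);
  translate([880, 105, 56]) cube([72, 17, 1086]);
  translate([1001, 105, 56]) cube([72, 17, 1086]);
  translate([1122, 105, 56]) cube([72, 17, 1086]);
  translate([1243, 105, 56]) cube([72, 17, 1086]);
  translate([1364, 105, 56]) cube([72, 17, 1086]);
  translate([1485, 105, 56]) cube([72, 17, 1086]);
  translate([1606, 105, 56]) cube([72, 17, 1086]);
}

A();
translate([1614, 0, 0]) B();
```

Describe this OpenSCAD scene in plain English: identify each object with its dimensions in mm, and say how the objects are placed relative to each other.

A is an I-beam lying along x, 1614 mm long. Overall section height 564 mm. Two flanges 210 mm wide (y) and 21 mm thick, one on the floor and one at the top; a web 10 mm thick runs between them, centred on the flange width.

B is a fence section. Two 105×105 mm posts, 1175 mm tall, stand on the floor with a clear span of 1625 mm between their inner faces. Two horizontal rails of 105×73 mm section span the gap between the posts with their undersides at z = 270 mm and z = 999 mm, flush with the posts' −y face. 13 pickets, each 72 mm wide, 17 mm thick and 1086 mm tall, are fixed to the +y face of the rails with their bottoms at z = 56 mm, evenly spaced across the span with equal gaps (rounded down to the nearest mm) at the −x end and between each pair — any rounding remainder accumulates at the +x end.

The fence section is against the I-beam's +x side, with their −y faces flush.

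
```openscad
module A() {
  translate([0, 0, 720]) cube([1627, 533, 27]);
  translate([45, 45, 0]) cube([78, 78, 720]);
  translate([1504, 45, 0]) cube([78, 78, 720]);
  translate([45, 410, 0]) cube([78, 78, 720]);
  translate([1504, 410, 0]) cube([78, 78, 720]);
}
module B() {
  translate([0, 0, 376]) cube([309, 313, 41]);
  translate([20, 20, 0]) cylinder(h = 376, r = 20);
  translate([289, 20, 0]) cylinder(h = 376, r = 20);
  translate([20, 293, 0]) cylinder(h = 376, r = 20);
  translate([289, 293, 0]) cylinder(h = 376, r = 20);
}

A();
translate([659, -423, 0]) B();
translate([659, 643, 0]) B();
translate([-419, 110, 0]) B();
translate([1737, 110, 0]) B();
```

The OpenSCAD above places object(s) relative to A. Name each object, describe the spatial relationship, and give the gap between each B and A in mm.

A is a table. B is a stool. Four stools sit around the table at the −y, +y, −x, +x sides. The gap between each stool and the table is 110 mm.

Each stool's nearest face is 110 mm from the table's bounding box.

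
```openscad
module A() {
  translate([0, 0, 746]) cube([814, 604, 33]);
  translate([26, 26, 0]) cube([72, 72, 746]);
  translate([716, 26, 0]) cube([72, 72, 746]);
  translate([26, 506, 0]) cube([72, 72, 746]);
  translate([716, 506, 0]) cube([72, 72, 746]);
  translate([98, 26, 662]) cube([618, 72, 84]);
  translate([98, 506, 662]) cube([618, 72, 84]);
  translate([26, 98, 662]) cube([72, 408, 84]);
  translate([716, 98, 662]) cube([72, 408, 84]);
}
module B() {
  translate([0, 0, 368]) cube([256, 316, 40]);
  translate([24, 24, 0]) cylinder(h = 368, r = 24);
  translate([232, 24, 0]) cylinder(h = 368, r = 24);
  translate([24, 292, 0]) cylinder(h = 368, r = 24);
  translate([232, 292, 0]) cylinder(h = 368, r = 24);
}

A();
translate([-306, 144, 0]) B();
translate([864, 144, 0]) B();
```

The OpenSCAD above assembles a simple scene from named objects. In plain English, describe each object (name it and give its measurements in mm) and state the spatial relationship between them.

A is a table with a 814×604 mm rectangular top, 33 mm thick, top surface at z = 779 mm, supported by four 72×72 mm square legs, each inset 26 mm from the nearest pair of top edges, running from the floor. Four apron rails, 72 mm thick and 84 mm tall, run between adjacent legs with their top edges flush with the underside of the top and their outer faces flush with the legs' outer faces.

B is a four-legged stool. The seat is a 256×316×40 mm slab whose top surface is at z = 408 mm; four round legs, each 48 mm in diameter, run from the floor (z = 0) to the underside of the seat, each leg's axis is inset half a diameter from the nearest pair of seat edges (so the leg's bounding box is flush with the corner).

Two stools sit around the table at the −x, +x sides.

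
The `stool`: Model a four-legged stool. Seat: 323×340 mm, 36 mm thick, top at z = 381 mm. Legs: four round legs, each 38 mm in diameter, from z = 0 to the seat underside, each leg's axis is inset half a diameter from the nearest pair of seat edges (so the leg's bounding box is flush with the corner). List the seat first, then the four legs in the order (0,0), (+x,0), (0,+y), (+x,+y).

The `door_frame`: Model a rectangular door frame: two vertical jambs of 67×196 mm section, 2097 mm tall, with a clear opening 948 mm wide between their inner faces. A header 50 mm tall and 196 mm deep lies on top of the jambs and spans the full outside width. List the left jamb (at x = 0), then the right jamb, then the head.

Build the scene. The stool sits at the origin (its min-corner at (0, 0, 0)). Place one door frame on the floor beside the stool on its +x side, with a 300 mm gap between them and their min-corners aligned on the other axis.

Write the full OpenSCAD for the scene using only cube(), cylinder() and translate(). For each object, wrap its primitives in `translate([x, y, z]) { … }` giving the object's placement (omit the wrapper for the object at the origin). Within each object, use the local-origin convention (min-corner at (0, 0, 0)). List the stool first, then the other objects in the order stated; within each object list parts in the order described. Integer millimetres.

translate([0, 0, 345]) cube([323, 340, 36]);
translate([19, 19, 0]) cylinder(h = 345, r = 19);
translate([304, 19, 0]) cylinder(h = 345, r = 19);
translate([19, 321, 0]) cylinder(h = 345, r = 19);
translate([304, 321, 0]) cylinder(h = 345, r = 19);
translate([623, 0, 0]) {
  cube([67, 196, 2097]);
  translate([1015, 0, 0]) cube([67, 196, 2097]);
  translate([0, 0, 2097]) cube([1082, 196, 50]);
}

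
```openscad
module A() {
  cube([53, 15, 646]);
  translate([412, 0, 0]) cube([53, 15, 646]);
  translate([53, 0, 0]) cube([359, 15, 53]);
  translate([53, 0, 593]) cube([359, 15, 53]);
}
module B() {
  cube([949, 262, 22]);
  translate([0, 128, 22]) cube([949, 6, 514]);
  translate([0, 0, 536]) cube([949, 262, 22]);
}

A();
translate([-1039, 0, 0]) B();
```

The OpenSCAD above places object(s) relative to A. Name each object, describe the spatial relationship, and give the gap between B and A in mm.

The I-beam's nearest face is 90 mm from the picture frame's −x face.

A is a picture frame. B is an I-beam. The I-beam is on the floor beside the picture frame on its −x side. The gap between the I-beam and the picture frame is 90 mm.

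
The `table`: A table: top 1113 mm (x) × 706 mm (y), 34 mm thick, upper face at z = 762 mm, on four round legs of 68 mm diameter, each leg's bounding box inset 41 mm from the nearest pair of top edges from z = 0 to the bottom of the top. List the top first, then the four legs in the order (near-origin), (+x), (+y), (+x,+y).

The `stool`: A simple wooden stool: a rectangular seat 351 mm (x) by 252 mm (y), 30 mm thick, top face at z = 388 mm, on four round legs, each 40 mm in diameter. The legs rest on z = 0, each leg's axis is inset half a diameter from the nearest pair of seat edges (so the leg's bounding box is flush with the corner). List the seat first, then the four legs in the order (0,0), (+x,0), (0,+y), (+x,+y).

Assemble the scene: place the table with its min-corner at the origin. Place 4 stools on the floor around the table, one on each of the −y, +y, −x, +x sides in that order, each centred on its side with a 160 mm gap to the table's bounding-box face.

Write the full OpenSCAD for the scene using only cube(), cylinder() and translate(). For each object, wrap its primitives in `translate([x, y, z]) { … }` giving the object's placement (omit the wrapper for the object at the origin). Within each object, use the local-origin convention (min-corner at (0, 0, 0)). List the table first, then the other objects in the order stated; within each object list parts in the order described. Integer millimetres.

translate([0, 0, 728]) cube([1113, 706, 34]);
translate([75, 75, 0]) cylinder(h = 728, r = 34);
translate([1038, 75, 0]) cylinder(h = 728, r = 34);
translate([75, 631, 0]) cylinder(h = 728, r = 34);
translate([1038, 631, 0]) cylinder(h = 728, r = 34);
translate([381, -412, 0]) {
  translate([0, 0, 358]) cube([351, 252, 30]);
  translate([20, 20, 0]) cylinder(h = 358, r = 20);
  translate([331, 20, 0]) cylinder(h = 358, r = 20);
  translate([20, 232, 0]) cylinder(h = 358, r = 20);
  translate([331, 232, 0]) cylinder(h = 358, r = 20);
}
translate([381, 866, 0]) {
  translate([0, 0, 358]) cube([351, 252, 30]);
  translate([20, 20, 0]) cylinder(h = 358, r = 20);
  translate([331, 20, 0]) cylinder(h = 358, r = 20);
  translate([20, 232, 0]) cylinder(h = 358, r = 20);
  translate([331, 232, 0]) cylinder(h = 358, r = 20);
}
translate([-511, 227, 0]) {
  translate([0, 0, 358]) cube([351, 252, 30]);
  translate([20, 20, 0]) cylinder(h = 358, r = 20);
  translate([331, 20, 0]) cylinder(h = 358, r = 20);
  translate([20, 232, 0]) cylinder(h = 358, r = 20);
  translate([331, 232, 0]) cylinder(h = 358, r = 20);
}
translate([1273, 227, 0]) {
  translate([0, 0, 358]) cube([351, 252, 30]);
  translate([20, 20, 0]) cylinder(h = 358, r = 20);
  translate([331, 20, 0]) cylinder(h = 358, r = 20);
  translate([20, 232, 0]) cylinder(h = 358, r = 20);
  translate([331, 232, 0]) cylinder(h = 358, r = 20);
}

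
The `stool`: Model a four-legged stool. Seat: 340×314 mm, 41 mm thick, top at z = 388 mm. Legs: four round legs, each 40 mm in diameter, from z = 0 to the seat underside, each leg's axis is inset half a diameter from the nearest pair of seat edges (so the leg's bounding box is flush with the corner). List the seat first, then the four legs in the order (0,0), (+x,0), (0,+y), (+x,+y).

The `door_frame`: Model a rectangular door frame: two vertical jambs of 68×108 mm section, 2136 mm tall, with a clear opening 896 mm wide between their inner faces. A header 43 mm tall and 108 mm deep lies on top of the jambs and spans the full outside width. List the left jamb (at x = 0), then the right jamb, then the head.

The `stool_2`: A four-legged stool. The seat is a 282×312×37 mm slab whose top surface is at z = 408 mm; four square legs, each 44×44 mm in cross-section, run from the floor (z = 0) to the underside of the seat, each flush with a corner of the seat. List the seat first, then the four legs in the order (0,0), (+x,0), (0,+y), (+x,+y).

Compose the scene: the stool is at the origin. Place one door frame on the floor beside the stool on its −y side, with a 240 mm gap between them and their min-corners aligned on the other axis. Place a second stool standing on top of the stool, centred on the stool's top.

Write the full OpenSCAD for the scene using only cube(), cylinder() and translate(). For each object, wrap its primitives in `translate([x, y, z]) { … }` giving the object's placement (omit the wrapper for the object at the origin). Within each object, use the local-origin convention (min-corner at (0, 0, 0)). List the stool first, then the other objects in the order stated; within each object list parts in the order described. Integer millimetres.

translate([0, 0, 347]) cube([340, 314, 41]);
translate([20, 20, 0]) cylinder(h = 347, r = 20);
translate([320, 20, 0]) cylinder(h = 347, r = 20);
translate([20, 294, 0]) cylinder(h = 347, r = 20);
translate([320, 294, 0]) cylinder(h = 347, r = 20);
translate([0, -348, 0]) {
  cube([68, 108, 2136]);
  translate([964, 0, 0]) cube([68, 108, 2136]);
  translate([0, 0, 2136]) cube([1032, 108, 43]);
}
translate([29, 1, 388]) {
  translate([0, 0, 371]) cube([282, 312, 37]);
  cube([44, 44, 371]);
  translate([238, 0, 0]) cube([44, 44, 371]);
  translate([0, 268, 0]) cube([44, 44, 371]);
  translate([238, 268, 0]) cube([44, 44, 371]);
}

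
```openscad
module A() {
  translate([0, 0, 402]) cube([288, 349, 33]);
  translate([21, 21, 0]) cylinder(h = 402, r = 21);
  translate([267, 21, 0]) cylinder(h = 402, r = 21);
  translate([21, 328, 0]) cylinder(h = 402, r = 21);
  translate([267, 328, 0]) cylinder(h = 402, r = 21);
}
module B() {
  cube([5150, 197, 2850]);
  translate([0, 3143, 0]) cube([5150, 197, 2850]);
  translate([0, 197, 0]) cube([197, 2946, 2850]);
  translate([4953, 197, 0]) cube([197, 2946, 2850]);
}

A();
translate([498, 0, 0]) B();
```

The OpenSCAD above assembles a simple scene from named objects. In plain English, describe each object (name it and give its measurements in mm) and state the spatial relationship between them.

A is a four-legged stool. The seat is 288×349 mm, 33 mm thick, top at z = 435 mm. It stands on four round legs, each 42 mm in diameter, from z = 0 to the seat underside, each leg's axis is inset half a diameter from the nearest pair of seat edges (so the leg's bounding box is flush with the corner).

B is the wall frame of a small rectangular building: four walls, each 2850 mm tall and 197 mm thick, enclosing a footprint 5150 mm (x) by 3340 mm (y) outside-to-outside, with no floor or roof. The front and back walls (the −y and +y sides) span the full width; the two side walls fit between them.

The house frame is on the floor beside the stool on its +x side.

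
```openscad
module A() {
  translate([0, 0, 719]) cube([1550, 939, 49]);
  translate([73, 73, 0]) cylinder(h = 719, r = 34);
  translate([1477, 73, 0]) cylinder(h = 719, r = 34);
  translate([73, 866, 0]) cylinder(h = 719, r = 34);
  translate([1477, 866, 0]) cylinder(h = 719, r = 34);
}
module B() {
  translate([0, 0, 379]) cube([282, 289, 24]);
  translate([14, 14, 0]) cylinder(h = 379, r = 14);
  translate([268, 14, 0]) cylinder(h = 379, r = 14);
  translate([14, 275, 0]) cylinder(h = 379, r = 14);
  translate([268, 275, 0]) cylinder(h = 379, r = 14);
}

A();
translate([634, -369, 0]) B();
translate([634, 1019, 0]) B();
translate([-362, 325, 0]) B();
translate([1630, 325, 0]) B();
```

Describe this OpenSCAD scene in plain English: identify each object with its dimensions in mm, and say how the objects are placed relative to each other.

A is a rectangular dining table. The top is 1550×939×49 mm with its upper surface at z = 768 mm. It stands on four round legs of 68 mm diameter, each leg's bounding box inset 39 mm from the nearest pair of top edges, running from the floor to the underside of the top.

B is a four-legged stool. The seat is a 282×289×24 mm slab whose top surface is at z = 403 mm; four round legs, each 28 mm in diameter, run from the floor (z = 0) to the underside of the seat, each leg's axis is inset half a diameter from the nearest pair of seat edges (so the leg's bounding box is flush with the corner).

Four stools sit around the table at the −y, +y, −x, +x sides.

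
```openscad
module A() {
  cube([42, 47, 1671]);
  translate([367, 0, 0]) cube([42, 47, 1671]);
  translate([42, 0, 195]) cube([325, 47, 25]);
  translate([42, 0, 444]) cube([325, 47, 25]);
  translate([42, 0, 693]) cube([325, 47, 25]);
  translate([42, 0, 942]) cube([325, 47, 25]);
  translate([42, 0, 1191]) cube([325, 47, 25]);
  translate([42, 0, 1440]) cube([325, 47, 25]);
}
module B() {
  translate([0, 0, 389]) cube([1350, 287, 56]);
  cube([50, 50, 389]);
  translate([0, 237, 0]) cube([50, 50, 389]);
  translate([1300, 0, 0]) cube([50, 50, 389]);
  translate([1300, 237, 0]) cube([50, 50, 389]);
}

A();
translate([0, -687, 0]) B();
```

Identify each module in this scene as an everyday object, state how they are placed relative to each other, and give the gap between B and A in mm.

The bench's nearest face is 400 mm from the ladder's −y face.

A is a ladder. B is a bench. The bench is on the floor beside the ladder on its −y side. The gap between the bench and the ladder is 400 mm.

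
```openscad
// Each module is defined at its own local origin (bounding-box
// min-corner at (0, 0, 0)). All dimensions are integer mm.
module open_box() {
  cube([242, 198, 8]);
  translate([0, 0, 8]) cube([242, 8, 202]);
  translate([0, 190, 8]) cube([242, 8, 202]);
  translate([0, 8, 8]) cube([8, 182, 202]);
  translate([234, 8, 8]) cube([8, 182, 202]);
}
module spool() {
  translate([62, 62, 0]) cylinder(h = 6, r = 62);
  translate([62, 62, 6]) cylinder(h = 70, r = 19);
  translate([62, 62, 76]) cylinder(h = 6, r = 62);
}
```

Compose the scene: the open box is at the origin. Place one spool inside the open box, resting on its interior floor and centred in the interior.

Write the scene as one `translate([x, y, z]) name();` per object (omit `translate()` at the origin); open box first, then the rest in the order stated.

open_box();
translate([59, 37, 8]) spool();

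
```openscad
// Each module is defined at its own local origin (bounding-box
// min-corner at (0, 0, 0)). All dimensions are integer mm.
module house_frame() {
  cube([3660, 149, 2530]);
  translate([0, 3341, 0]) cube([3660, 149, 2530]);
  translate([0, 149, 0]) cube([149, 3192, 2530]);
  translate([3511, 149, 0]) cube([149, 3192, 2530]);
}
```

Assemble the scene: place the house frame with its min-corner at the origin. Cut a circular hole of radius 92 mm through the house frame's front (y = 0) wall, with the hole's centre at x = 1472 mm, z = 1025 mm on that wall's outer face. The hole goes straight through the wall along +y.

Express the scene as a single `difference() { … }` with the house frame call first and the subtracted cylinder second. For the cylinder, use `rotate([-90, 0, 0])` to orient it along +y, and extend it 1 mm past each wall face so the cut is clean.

difference() {
  house_frame();
  translate([1472, -1, 1025]) rotate([-90, 0, 0]) cylinder(h = 151, r = 92);
}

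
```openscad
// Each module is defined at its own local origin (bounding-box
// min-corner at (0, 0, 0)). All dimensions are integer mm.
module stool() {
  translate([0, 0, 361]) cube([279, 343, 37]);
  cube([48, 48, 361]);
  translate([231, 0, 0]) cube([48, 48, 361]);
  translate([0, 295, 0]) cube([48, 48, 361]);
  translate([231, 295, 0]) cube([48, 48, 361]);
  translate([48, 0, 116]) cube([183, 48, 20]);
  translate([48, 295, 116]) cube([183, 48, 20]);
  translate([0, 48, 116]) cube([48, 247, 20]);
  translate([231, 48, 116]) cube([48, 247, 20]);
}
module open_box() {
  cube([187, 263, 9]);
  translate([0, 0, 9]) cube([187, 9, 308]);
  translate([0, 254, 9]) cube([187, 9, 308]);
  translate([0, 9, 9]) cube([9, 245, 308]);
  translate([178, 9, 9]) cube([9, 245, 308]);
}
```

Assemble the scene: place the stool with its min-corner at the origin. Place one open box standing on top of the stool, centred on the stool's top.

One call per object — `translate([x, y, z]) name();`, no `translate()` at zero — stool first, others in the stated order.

stool();
translate([46, 40, 398]) open_box();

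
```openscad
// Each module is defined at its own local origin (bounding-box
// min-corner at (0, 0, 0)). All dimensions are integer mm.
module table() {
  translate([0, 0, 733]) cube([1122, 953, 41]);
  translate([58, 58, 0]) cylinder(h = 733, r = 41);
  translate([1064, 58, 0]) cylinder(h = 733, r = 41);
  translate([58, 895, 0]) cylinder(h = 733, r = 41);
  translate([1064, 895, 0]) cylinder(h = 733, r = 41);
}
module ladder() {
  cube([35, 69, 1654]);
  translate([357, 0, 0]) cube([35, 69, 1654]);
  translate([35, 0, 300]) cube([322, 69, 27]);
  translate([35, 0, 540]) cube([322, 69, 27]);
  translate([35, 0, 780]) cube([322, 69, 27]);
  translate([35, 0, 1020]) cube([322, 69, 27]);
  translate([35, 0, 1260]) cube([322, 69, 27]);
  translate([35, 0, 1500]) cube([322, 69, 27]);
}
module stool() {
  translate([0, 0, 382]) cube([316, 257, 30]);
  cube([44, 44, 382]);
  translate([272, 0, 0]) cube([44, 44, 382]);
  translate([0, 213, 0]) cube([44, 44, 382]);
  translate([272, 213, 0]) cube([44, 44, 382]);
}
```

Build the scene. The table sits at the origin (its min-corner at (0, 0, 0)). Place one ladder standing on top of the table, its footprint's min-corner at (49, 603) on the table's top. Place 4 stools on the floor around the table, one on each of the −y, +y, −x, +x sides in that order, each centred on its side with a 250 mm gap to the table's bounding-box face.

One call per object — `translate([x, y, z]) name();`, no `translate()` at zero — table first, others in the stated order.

table();
translate([49, 603, 774]) ladder();
translate([403, -507, 0]) stool();
translate([403, 1203, 0]) stool();
translate([-566, 348, 0]) stool();
translate([1372, 348, 0]) stool();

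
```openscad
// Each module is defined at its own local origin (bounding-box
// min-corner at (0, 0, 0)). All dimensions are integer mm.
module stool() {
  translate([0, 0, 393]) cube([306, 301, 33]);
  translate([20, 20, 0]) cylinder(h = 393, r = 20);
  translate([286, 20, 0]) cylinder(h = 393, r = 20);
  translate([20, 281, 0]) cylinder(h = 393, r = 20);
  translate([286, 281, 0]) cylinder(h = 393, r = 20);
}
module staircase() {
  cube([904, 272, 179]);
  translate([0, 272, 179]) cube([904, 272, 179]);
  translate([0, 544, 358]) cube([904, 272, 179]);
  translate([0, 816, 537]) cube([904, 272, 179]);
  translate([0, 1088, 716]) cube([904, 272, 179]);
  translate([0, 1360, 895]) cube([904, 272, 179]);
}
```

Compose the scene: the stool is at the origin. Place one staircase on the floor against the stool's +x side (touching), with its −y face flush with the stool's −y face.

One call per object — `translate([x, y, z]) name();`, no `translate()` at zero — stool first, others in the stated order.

stool();
translate([306, 0, 0]) staircase();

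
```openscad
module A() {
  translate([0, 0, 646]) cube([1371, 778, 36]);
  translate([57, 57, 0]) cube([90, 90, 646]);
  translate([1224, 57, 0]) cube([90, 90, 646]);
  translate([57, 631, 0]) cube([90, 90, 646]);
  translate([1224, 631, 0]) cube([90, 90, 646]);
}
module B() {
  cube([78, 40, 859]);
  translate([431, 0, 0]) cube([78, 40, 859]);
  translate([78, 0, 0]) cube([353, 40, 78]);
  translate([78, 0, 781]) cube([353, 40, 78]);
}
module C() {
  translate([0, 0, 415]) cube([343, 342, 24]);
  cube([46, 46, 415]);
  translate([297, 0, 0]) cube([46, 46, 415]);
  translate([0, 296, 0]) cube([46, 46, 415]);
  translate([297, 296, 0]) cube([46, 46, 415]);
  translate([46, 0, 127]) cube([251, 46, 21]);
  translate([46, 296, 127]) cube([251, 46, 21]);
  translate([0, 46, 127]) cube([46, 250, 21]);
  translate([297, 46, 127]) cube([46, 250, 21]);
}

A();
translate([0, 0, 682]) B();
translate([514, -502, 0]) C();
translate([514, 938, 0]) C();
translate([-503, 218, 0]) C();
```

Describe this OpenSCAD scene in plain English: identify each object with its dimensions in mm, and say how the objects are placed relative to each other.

A is a rectangular dining table. The top is 1371×778×36 mm with its upper surface at z = 682 mm. It stands on four 90×90 mm square legs, each inset 57 mm from the nearest pair of top edges, running from the floor to the underside of the top.

B is a rectangular picture frame lying in the x–z plane (depth along y). The opening is 353 mm wide (x) by 703 mm tall (z), surrounded by a border 78 mm wide on all four sides. The frame is 40 mm deep and is made of two full-height vertical stiles with two horizontal rails fitted between them.

C is a simple wooden stool: a rectangular seat 343 mm (x) by 342 mm (y), 24 mm thick, top face at z = 439 mm, on four square legs, each 46×46 mm in cross-section. The legs rest on z = 0, each flush with a corner of the seat. Four stretchers, 46 mm wide and 21 mm tall, connect adjacent legs with their undersides at z = 127 mm, each running between the inner faces of the legs it joins and aligned with the legs' outer faces on the other axis.

The picture frame is on top of the table. Three stools sit around the table at the −y, +y, −x sides.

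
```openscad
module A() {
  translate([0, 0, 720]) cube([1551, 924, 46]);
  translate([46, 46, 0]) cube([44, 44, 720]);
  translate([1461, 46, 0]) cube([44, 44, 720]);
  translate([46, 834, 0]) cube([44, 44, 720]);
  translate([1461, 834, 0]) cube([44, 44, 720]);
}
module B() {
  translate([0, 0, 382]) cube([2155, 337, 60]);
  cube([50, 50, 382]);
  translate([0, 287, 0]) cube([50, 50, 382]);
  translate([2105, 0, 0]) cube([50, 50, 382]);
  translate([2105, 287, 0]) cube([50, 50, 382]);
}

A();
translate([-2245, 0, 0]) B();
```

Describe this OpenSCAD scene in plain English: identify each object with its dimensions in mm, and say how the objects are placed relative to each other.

A is a rectangular dining table. The top is 1551×924×46 mm with its upper surface at z = 766 mm. It stands on four 44×44 mm square legs, each inset 46 mm from the nearest pair of top edges, running from the floor to the underside of the top.

B is a long wooden bench with a 2155 mm (x) × 337 mm (y) seat, 60 mm thick, its top surface 442 mm above the floor. Four 50 mm square legs at the seat corners, flush with the edges, run from z = 0 to the seat underside.

The bench is on the floor beside the table on its −x side.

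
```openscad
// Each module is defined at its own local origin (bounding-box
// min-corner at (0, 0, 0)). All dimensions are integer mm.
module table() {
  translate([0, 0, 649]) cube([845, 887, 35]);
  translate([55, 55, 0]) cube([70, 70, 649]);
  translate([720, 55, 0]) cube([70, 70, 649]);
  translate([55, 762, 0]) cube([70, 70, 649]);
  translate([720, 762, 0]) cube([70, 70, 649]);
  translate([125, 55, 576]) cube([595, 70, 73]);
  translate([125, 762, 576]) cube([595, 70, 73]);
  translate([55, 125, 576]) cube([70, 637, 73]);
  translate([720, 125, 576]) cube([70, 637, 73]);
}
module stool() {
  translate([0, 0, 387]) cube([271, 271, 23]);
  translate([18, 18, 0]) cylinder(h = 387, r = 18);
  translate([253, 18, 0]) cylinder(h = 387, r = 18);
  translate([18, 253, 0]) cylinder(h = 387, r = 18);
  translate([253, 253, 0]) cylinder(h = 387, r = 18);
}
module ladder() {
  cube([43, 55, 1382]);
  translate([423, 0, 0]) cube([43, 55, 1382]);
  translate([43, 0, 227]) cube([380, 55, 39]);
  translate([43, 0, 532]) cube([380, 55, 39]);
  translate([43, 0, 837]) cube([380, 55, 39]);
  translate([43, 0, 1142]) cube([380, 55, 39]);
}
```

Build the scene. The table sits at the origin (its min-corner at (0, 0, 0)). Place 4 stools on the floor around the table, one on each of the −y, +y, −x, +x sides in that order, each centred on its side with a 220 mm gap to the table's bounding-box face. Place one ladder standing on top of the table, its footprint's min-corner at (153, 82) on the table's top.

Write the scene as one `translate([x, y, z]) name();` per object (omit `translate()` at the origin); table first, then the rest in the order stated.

table();
translate([287, -491, 0]) stool();
translate([287, 1107, 0]) stool();
translate([-491, 308, 0]) stool();
translate([1065, 308, 0]) stool();
translate([153, 82, 684]) ladder();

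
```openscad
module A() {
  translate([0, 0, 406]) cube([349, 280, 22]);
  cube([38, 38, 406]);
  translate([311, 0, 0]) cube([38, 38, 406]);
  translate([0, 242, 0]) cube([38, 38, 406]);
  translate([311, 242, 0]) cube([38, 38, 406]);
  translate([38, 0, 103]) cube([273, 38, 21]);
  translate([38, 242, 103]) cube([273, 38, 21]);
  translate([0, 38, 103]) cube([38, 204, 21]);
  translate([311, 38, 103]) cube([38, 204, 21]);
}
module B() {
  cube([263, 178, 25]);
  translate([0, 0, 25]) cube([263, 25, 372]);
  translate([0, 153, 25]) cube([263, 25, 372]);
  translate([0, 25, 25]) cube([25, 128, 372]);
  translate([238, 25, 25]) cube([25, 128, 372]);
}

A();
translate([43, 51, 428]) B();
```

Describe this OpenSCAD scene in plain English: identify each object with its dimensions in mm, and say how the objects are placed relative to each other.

A is a four-legged stool. The seat is a 349×280×22 mm slab whose top surface is at z = 428 mm; four square legs, each 38×38 mm in cross-section, run from the floor (z = 0) to the underside of the seat, each flush with a corner of the seat. Four stretchers, 38 mm wide and 21 mm tall, connect adjacent legs with their undersides at z = 103 mm, each running between the inner faces of the legs it joins and aligned with the legs' outer faces on the other axis.

B is an open-topped rectangular box: outside dimensions 263×178×397 mm, with a uniform wall and base thickness of 25 mm. The base is a full 263×178 slab on the floor; four walls sit on top of the base. The front and back walls (the −y and +y sides) span the full width; the two side walls fit between them.

The open box is on top of the stool, centred.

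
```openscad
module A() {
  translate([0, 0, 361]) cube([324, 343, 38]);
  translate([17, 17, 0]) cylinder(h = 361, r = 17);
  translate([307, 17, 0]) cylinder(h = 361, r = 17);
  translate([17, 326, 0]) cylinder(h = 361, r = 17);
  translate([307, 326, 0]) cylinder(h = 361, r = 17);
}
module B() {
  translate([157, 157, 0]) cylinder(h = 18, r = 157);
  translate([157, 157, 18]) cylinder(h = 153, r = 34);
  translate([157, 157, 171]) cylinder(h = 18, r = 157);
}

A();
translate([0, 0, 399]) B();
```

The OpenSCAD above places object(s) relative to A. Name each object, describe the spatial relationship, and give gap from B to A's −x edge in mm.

The spool's min-x is at 0; the stool's min-x is 0; gap = 0 mm.

A is a stool. B is a spool. The spool is on top of the stool. The gap from the spool to the stool's −x edge is 0 mm.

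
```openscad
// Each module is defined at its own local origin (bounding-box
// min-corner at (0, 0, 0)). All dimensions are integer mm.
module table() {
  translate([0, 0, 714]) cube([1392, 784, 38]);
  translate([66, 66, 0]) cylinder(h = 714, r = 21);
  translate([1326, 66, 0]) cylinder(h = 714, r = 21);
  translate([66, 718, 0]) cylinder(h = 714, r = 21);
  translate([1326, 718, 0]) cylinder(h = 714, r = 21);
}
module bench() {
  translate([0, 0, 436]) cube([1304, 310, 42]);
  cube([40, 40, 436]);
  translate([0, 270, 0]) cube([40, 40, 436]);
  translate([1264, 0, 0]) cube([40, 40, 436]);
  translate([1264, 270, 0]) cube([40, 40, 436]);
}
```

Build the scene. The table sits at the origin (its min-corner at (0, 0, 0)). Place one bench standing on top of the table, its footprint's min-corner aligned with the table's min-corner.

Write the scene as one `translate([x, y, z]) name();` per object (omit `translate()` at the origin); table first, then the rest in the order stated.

table();
translate([0, 0, 752]) bench();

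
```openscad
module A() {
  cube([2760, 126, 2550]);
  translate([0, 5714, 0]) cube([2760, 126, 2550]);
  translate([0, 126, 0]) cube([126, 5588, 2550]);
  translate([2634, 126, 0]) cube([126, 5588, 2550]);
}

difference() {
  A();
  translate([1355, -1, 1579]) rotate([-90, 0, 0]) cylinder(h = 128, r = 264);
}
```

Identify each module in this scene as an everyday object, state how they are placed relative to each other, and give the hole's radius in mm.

The subtracted cylinder has r = 264 mm.

A is a house frame. The house frame has a circular hole through its front wall. The hole's radius is 264 mm.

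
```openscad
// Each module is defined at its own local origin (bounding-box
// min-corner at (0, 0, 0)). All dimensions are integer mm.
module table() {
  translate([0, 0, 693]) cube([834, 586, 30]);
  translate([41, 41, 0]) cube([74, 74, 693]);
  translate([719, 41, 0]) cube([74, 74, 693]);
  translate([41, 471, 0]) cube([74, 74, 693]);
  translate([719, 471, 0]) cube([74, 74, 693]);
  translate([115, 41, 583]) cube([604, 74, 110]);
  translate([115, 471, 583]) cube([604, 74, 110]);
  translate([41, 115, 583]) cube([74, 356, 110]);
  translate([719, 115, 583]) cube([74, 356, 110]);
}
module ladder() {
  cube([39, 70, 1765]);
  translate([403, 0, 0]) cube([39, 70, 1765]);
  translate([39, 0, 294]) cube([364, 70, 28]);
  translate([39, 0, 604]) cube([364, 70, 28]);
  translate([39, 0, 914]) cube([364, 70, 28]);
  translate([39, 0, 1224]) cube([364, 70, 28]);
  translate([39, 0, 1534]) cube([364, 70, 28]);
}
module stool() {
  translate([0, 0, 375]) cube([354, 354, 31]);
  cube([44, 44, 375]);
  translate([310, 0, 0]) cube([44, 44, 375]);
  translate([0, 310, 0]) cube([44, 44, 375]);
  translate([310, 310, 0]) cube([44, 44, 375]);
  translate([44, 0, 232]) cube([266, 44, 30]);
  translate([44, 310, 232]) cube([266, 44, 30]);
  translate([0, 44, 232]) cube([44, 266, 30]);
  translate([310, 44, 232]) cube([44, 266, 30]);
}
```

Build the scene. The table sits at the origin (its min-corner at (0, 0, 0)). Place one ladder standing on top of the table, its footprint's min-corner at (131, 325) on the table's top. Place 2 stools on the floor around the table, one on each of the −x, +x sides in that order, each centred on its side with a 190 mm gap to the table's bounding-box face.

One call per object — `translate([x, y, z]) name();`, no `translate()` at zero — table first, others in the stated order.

table();
translate([131, 325, 723]) ladder();
translate([-544, 116, 0]) stool();
translate([1024, 116, 0]) stool();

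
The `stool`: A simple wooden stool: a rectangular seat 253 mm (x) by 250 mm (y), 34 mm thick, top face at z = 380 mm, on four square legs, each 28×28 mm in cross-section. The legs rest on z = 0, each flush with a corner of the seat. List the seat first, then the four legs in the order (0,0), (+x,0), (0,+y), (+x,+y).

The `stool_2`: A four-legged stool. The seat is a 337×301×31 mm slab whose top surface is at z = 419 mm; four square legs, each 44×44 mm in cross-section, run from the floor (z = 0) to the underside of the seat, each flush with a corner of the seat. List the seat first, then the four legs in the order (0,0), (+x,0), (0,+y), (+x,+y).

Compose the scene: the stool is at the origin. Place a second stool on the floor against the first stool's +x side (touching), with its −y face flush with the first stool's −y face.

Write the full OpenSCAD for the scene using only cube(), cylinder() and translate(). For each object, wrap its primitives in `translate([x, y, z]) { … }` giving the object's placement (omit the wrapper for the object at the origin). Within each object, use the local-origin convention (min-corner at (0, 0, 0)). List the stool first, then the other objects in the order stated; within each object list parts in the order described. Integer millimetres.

translate([0, 0, 346]) cube([253, 250, 34]);
cube([28, 28, 346]);
translate([225, 0, 0]) cube([28, 28, 346]);
translate([0, 222, 0]) cube([28, 28, 346]);
translate([225, 222, 0]) cube([28, 28, 346]);
translate([253, 0, 0]) {
  translate([0, 0, 388]) cube([337, 301, 31]);
  cube([44, 44, 388]);
  translate([293, 0, 0]) cube([44, 44, 388]);
  translate([0, 257, 0]) cube([44, 44, 388]);
  translate([293, 257, 0]) cube([44, 44, 388]);
}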